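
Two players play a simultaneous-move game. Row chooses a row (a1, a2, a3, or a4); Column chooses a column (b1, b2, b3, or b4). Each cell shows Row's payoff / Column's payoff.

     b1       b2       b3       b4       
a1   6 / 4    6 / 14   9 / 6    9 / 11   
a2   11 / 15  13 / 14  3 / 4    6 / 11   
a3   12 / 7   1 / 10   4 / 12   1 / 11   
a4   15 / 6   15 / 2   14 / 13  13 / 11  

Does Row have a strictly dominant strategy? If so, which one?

a4

A strategy is strictly dominant if it gives Row a strictly higher payoff than every other strategy, against every choice by the opponent.
a4 strictly dominates: vs b1: 15 > each of {6, 11, 12}; vs b2: 15 > each of {6, 13, 1}; vs b3: 14 > each of {9, 3, 4}; vs b4: 13 > each of {9, 6, 1}.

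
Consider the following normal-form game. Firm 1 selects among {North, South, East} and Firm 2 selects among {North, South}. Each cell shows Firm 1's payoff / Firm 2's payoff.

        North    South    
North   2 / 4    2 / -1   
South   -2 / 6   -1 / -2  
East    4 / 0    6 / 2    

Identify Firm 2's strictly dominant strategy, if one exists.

Check whether one of Firm 2's strategies beats all alternatives regardless of what the opponent does.
North is not dominant: against East, South gives 2 > 0.
South is not dominant: against North, North gives 4 > -1.
No single strategy is best against every opponent action.

No strictly dominant strategy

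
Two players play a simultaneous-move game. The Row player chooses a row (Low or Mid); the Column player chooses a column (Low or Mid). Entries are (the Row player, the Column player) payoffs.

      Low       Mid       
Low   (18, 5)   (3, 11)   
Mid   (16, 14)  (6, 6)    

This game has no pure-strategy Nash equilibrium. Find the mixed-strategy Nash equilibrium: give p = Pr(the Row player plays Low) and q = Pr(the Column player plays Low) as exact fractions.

In a mixed NE each player is indifferent between their pure strategies, so the opponent's mix sets the indifference.
The Column player indifferent between Low and Mid: p·5 + (1−p)·14 = p·11 + (1−p)·6 ⟹ 14 + (-9)p = 6 + 5p ⟹ p = 4/7.
The Row player indifferent between Low and Mid: q·18 + (1−q)·3 = q·16 + (1−q)·6 ⟹ 3 + 15q = 6 + 10q ⟹ q = 3/5.

p = 4/7, q = 3/5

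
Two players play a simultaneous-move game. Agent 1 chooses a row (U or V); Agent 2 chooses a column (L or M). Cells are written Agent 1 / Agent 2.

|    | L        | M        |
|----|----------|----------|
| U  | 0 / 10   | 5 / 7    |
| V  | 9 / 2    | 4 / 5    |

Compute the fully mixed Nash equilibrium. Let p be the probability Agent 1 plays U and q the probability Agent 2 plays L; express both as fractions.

Each player's mixing probability is pinned down by making the *other* player indifferent.
Agent 2 indifferent between L and M: p·10 + (1−p)·2 = p·7 + (1−p)·5 ⟹ 2 + 8p = 5 + 2p ⟹ p = 1/2.
Agent 1 indifferent between U and V: q·0 + (1−q)·5 = q·9 + (1−q)·4 ⟹ 5 + (-5)q = 4 + 5q ⟹ q = 1/10.

p = 1/2, q = 1/10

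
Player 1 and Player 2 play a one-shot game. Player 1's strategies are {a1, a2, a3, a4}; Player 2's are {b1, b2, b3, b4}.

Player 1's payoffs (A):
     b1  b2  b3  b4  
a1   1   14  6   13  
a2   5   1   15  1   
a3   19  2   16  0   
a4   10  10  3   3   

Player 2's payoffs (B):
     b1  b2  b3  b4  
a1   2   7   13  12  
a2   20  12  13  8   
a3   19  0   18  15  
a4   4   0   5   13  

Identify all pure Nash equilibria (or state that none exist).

(a3, b1)

A profile is a Nash equilibrium when each player is best-responding to the other.
Player 1's best responses — vs b1: a3 (payoff 19); vs b2: a1 (payoff 14); vs b3: a3 (payoff 16); vs b4: a1 (payoff 13).
Player 2's best responses — vs a1: b3 (payoff 13); vs a2: b1 (payoff 20); vs a3: b1 (payoff 19); vs a4: b4 (payoff 13).
The only mutual best response is (a3, b1); neither player gains by switching there.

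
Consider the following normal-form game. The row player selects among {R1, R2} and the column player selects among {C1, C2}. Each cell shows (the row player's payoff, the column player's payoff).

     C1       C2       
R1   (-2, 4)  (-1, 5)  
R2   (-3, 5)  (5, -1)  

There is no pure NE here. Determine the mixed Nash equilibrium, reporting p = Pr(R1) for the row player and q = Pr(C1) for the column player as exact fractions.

In a mixed NE each player is indifferent between their pure strategies, so the opponent's mix sets the indifference.
The column player indifferent between C1 and C2: p·4 + (1−p)·5 = p·5 + (1−p)·(-1) ⟹ 5 + (-1)p = (-1) + 6p ⟹ p = 6/7.
The row player indifferent between R1 and R2: q·(-2) + (1−q)·(-1) = q·(-3) + (1−q)·5 ⟹ (-1) + (-1)q = 5 + (-8)q ⟹ q = 6/7.

p = 6/7, q = 6/7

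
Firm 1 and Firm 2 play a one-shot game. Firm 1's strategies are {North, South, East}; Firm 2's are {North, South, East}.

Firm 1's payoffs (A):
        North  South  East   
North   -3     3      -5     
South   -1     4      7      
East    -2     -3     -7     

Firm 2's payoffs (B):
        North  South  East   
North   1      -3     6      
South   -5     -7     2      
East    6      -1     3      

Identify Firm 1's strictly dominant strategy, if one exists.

A strategy is strictly dominant if it gives Firm 1 a strictly higher payoff than every other strategy, against every choice by the opponent.
South strictly dominates: vs North: -1 > each of {-3, -2}; vs South: 4 > each of {3, -3}; vs East: 7 > each of {-5, -7}.

South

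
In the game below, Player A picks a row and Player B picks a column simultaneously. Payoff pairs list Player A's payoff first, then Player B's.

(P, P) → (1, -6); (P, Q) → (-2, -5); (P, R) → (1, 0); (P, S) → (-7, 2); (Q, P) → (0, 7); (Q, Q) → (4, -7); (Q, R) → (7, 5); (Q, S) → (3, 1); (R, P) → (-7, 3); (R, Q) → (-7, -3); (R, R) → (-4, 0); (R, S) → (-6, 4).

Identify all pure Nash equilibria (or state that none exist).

None

A profile is a Nash equilibrium when each player is best-responding to the other.
Player A's best responses — vs P: P (payoff 1); vs Q: Q (payoff 4); vs R: Q (payoff 7); vs S: Q (payoff 3).
Player B's best responses — vs P: S (payoff 2); vs Q: P (payoff 7); vs R: S (payoff 4).
No cell has both players best-responding. For instance, Player A's best reply to R is Q, but against Q Player B prefers P over R.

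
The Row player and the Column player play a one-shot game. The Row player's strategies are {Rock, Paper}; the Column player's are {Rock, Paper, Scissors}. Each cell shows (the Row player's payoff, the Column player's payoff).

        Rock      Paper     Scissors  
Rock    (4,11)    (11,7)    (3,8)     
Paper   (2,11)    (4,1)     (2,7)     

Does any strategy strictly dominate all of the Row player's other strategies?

Rock

Check whether one of the Row player's strategies beats all alternatives regardless of what the opponent does.
Rock strictly dominates: vs Rock: 4 > 2; vs Paper: 11 > 4; vs Scissors: 3 > 2.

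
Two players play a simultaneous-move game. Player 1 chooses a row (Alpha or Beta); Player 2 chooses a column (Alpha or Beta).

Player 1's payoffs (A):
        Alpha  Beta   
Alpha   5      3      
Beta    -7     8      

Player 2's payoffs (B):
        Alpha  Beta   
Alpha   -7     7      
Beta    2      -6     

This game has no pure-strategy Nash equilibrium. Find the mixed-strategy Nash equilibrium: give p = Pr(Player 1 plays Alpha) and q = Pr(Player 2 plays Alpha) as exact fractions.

p = 4/11, q = 5/17

In a mixed NE each player is indifferent between their pure strategies, so the opponent's mix sets the indifference.
Player 2 indifferent between Alpha and Beta: p·(-7) + (1−p)·2 = p·7 + (1−p)·(-6) ⟹ 2 + (-9)p = (-6) + 13p ⟹ p = 4/11.
Player 1 indifferent between Alpha and Beta: q·5 + (1−q)·3 = q·(-7) + (1−q)·8 ⟹ 3 + 2q = 8 + (-15)q ⟹ q = 5/17.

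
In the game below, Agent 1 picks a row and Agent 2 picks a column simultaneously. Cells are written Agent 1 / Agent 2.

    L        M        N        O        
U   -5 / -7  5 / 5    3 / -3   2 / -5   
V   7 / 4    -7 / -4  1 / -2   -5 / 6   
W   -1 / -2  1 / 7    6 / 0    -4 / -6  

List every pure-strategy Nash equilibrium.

(U, M)

A profile is a Nash equilibrium when each player is best-responding to the other.
Agent 1's best responses — vs L: V (payoff 7); vs M: U (payoff 5); vs N: W (payoff 6); vs O: U (payoff 2).
Agent 2's best responses — vs U: M (payoff 5); vs V: O (payoff 6); vs W: M (payoff 7).
The only mutual best response is (U, M); neither player gains by switching there.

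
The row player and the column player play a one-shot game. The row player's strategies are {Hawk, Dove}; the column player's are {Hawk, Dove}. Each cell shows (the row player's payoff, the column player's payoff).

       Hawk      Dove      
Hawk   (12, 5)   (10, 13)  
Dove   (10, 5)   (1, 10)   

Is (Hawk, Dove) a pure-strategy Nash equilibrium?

Yes

Holding the column player at Dove: the row player gets 10 from Hawk, versus 1 from Dove. No profitable deviation for the row player.
Holding the row player at Hawk: the column player gets 13 from Dove, versus 5 from Hawk. No profitable deviation for the column player either.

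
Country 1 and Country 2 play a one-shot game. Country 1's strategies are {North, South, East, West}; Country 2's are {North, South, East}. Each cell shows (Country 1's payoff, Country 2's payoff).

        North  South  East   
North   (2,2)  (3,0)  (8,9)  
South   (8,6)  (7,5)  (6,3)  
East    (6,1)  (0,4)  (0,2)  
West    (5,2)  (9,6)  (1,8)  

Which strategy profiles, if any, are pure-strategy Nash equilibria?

Check mutual best responses: a cell is a NE iff neither player can gain by unilaterally deviating.
Country 1's best responses — vs North: South (payoff 8); vs South: West (payoff 9); vs East: North (payoff 8).
Country 2's best responses — vs North: East (payoff 9); vs South: North (payoff 6); vs East: South (payoff 4); vs West: East (payoff 8).
Mutual best responses occur at (North, East) and (South, North); at each, neither player gains by switching.

(North, East) and (South, North)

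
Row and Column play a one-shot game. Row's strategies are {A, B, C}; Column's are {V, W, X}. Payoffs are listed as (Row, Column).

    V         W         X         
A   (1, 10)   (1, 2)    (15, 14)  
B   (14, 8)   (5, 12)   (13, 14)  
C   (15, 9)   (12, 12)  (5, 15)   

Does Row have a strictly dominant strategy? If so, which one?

No strictly dominant strategy

Check whether one of Row's strategies beats all alternatives regardless of what the opponent does.
A is not dominant: against V, B gives 14 > 1.
B is not dominant: against V, C gives 15 > 14.
C is not dominant: against X, A gives 15 > 5.
No single strategy is best against every opponent action.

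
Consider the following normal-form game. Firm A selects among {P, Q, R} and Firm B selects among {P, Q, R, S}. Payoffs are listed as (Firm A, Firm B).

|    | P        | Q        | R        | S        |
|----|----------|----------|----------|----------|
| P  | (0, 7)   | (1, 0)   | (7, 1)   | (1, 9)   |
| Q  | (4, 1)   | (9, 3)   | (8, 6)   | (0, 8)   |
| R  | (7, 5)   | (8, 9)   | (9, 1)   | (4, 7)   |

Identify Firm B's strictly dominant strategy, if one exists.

A strategy is strictly dominant if it gives Firm B a strictly higher payoff than every other strategy, against every choice by the opponent.
P is not dominant: against P, S gives 9 > 7.
Q is not dominant: against P, P gives 7 > 0.
R is not dominant: against P, P gives 7 > 1.
S is not dominant: against R, Q gives 9 > 7.
No single strategy is best against every opponent action.

No strictly dominant strategy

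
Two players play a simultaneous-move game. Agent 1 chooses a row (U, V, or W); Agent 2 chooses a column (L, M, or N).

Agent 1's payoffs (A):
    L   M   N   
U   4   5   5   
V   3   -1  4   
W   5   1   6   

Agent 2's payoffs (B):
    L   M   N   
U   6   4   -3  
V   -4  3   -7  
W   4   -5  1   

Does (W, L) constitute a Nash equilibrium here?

Yes

Holding Agent 2 at L: Agent 1 gets 5 from W, versus 4 from U, 3 from V. No profitable deviation for Agent 1.
Holding Agent 1 at W: Agent 2 gets 4 from L, versus -5 from M, 1 from N. No profitable deviation for Agent 2 either.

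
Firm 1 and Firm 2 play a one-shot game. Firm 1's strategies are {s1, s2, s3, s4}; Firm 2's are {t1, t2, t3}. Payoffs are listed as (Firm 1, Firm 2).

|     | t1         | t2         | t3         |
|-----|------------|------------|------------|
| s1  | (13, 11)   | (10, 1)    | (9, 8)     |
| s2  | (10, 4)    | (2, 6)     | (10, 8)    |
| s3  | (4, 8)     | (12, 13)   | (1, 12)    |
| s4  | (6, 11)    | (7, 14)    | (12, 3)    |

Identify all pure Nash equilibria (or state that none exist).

(s1, t1) and (s3, t2)

Find each player's best response to every opponent strategy; NE are the intersections.
Firm 1's best responses — vs t1: s1 (payoff 13); vs t2: s3 (payoff 12); vs t3: s4 (payoff 12).
Firm 2's best responses — vs s1: t1 (payoff 11); vs s2: t3 (payoff 8); vs s3: t2 (payoff 13); vs s4: t2 (payoff 14).
Mutual best responses occur at (s1, t1) and (s3, t2); at each, neither player gains by switching.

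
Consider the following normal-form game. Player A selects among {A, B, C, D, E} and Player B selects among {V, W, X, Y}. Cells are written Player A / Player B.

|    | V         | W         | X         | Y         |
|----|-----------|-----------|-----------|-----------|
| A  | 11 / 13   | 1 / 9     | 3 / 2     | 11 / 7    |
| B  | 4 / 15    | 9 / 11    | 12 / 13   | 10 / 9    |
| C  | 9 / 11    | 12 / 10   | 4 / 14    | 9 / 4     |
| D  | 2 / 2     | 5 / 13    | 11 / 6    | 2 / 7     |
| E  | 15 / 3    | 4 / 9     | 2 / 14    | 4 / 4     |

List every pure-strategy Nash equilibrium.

Check mutual best responses: a cell is a NE iff neither player can gain by unilaterally deviating.
Player A's best responses — vs V: E (payoff 15); vs W: C (payoff 12); vs X: B (payoff 12); vs Y: A (payoff 11).
Player B's best responses — vs A: V (payoff 13); vs B: V (payoff 15); vs C: X (payoff 14); vs D: W (payoff 13); vs E: X (payoff 14).
No cell has both players best-responding. For instance, Player A's best reply to W is C, but against C Player B prefers X over W.

None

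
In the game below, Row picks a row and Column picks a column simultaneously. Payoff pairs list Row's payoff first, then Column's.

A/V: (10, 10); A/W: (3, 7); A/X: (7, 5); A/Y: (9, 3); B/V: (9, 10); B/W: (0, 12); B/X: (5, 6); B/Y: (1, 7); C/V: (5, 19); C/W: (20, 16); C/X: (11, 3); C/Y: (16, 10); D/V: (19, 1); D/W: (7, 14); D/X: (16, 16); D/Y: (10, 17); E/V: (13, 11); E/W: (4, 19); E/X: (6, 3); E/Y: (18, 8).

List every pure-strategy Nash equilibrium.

There is no pure-strategy Nash equilibrium

A profile is a Nash equilibrium when each player is best-responding to the other.
Row's best responses — vs V: D (payoff 19); vs W: C (payoff 20); vs X: D (payoff 16); vs Y: E (payoff 18).
Column's best responses — vs A: V (payoff 10); vs B: W (payoff 12); vs C: V (payoff 19); vs D: Y (payoff 17); vs E: W (payoff 19).
No cell has both players best-responding. For instance, Row's best reply to V is D, but against D Column prefers Y over V.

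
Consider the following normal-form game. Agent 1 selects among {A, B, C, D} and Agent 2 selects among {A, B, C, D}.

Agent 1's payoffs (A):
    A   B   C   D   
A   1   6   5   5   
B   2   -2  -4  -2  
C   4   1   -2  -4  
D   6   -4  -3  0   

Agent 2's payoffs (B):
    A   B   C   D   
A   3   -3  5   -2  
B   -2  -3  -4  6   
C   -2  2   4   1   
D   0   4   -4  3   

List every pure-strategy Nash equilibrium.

(A, C)

Check mutual best responses: a cell is a NE iff neither player can gain by unilaterally deviating.
Agent 1's best responses — vs A: D (payoff 6); vs B: A (payoff 6); vs C: A (payoff 5); vs D: A (payoff 5).
Agent 2's best responses — vs A: C (payoff 5); vs B: D (payoff 6); vs C: C (payoff 4); vs D: B (payoff 4).
The only mutual best response is (A, C); neither player gains by switching there.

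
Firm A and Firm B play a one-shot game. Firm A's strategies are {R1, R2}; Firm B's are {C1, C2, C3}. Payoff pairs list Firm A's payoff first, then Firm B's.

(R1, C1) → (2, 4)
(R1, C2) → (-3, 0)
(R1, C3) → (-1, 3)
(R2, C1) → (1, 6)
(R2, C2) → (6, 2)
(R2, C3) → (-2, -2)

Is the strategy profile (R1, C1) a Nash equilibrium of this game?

Holding Firm B at C1: Firm A gets 2 from R1, versus 1 from R2. No profitable deviation for Firm A.
Holding Firm A at R1: Firm B gets 4 from C1, versus 0 from C2, 3 from C3. No profitable deviation for Firm B either.

Yes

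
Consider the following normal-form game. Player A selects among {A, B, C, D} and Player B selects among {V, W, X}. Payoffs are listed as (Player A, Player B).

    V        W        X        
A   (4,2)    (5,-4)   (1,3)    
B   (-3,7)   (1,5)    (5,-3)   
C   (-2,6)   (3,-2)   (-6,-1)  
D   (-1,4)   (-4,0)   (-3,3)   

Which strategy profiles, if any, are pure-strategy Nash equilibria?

Check mutual best responses: a cell is a NE iff neither player can gain by unilaterally deviating.
Player A's best responses — vs V: A (payoff 4); vs W: A (payoff 5); vs X: B (payoff 5).
Player B's best responses — vs A: X (payoff 3); vs B: V (payoff 7); vs C: V (payoff 6); vs D: V (payoff 4).
No cell has both players best-responding. For instance, Player A's best reply to X is B, but against B Player B prefers V over X.

None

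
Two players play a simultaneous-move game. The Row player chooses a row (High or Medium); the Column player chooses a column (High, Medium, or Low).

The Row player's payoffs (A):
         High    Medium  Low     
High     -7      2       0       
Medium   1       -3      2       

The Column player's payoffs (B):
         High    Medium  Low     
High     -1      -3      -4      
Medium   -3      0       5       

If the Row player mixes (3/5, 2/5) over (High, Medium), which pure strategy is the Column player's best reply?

The Column player's best reply maximizes expected payoff against the mix.
High: (3/5)·(-1) + (2/5)·(-3) = -9/5
Medium: (3/5)·(-3) + (2/5)·0 = -9/5
Low: (3/5)·(-4) + (2/5)·5 = -2/5
Highest expected payoff is -2/5, from Low.

Low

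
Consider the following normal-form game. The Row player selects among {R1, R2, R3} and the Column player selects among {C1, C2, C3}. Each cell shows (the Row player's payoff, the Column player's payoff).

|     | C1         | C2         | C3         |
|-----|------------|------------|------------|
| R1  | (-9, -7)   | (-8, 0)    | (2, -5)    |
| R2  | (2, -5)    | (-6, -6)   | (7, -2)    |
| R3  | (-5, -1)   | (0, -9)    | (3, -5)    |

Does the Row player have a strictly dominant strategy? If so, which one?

A strategy is strictly dominant if it gives the Row player a strictly higher payoff than every other strategy, against every choice by the opponent.
R1 is not dominant: against C1, R2 gives 2 > -9.
R2 is not dominant: against C2, R3 gives 0 > -6.
R3 is not dominant: against C1, R2 gives 2 > -5.
No single strategy is best against every opponent action.

None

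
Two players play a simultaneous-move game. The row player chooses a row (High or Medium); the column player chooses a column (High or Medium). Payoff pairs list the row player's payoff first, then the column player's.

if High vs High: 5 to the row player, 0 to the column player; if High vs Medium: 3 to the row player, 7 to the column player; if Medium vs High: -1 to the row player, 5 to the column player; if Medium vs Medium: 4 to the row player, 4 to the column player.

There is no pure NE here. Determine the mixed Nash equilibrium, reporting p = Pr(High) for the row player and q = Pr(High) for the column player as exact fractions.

p = 1/8, q = 1/7

Each player's mixing probability is pinned down by making the *other* player indifferent.
The column player indifferent between High and Medium: p·0 + (1−p)·5 = p·7 + (1−p)·4 ⟹ 5 + (-5)p = 4 + 3p ⟹ p = 1/8.
The row player indifferent between High and Medium: q·5 + (1−q)·3 = q·(-1) + (1−q)·4 ⟹ 3 + 2q = 4 + (-5)q ⟹ q = 1/7.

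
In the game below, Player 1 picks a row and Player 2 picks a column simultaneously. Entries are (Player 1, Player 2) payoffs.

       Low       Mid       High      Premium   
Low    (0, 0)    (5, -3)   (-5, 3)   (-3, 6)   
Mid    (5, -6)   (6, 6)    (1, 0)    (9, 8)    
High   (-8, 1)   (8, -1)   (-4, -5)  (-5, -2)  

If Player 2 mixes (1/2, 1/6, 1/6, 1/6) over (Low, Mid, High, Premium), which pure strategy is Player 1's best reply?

Mid

Compute Player 1's expected payoff from each pure strategy against the given mix.
Low: (1/2)·0 + (1/6)·5 + (1/6)·(-5) + (1/6)·(-3) = -1/2
Mid: (1/2)·5 + (1/6)·6 + (1/6)·1 + (1/6)·9 = 31/6
High: (1/2)·(-8) + (1/6)·8 + (1/6)·(-4) + (1/6)·(-5) = -25/6
Highest expected payoff is 31/6, from Mid.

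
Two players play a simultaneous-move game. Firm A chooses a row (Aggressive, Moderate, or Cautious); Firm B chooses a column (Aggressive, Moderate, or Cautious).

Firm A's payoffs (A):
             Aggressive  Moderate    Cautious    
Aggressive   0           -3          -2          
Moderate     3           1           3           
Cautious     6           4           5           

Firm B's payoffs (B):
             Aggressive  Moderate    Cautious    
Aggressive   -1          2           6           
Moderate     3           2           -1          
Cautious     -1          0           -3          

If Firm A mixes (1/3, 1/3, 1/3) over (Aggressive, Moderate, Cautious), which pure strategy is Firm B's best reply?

Compute Firm B's expected payoff from each pure strategy against the given mix.
Aggressive: (1/3)·(-1) + (1/3)·3 + (1/3)·(-1) = 1/3
Moderate: (1/3)·2 + (1/3)·2 + (1/3)·0 = 4/3
Cautious: (1/3)·6 + (1/3)·(-1) + (1/3)·(-3) = 2/3
Highest expected payoff is 4/3, from Moderate.

Moderate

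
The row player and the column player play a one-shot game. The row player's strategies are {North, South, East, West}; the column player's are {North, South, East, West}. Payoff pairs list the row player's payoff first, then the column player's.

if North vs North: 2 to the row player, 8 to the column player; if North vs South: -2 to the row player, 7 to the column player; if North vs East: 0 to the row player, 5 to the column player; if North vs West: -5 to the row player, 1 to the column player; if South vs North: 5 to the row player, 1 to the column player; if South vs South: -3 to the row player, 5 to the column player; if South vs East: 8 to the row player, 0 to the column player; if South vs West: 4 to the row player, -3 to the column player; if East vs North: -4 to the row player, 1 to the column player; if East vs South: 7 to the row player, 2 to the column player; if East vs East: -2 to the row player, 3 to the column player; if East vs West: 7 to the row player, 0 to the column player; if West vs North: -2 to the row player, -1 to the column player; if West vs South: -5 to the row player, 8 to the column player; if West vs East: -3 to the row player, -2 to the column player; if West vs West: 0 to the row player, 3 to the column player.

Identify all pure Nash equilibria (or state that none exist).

Check mutual best responses: a cell is a NE iff neither player can gain by unilaterally deviating.
The row player's best responses — vs North: South (payoff 5); vs South: East (payoff 7); vs East: South (payoff 8); vs West: East (payoff 7).
The column player's best responses — vs North: North (payoff 8); vs South: South (payoff 5); vs East: East (payoff 3); vs West: South (payoff 8).
No cell has both players best-responding. For instance, the row player's best reply to South is East, but against East the column player prefers East over South.

No pure-strategy Nash equilibrium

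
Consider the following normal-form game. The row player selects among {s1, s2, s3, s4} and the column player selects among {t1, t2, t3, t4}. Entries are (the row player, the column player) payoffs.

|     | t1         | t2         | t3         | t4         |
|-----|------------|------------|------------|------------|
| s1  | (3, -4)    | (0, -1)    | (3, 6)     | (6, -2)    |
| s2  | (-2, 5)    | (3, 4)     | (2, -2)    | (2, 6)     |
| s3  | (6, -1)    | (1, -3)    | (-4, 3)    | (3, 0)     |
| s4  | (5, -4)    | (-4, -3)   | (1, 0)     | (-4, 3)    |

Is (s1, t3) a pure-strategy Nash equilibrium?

Holding the column player at t3: the row player gets 3 from s1, versus 2 from s2, -4 from s3, 1 from s4. No profitable deviation for the row player.
Holding the row player at s1: the column player gets 6 from t3, versus -4 from t1, -1 from t2, -2 from t4. No profitable deviation for the column player either.

Yes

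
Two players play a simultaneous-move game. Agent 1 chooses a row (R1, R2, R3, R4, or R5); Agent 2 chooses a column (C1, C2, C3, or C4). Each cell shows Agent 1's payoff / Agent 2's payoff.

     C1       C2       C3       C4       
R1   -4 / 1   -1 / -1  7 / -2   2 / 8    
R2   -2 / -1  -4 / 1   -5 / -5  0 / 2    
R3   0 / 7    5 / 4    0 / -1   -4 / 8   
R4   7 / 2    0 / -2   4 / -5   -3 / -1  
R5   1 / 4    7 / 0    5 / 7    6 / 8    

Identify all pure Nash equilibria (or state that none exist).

(R4, C1) and (R5, C4)

A profile is a Nash equilibrium when each player is best-responding to the other.
Agent 1's best responses — vs C1: R4 (payoff 7); vs C2: R5 (payoff 7); vs C3: R1 (payoff 7); vs C4: R5 (payoff 6).
Agent 2's best responses — vs R1: C4 (payoff 8); vs R2: C4 (payoff 2); vs R3: C4 (payoff 8); vs R4: C1 (payoff 2); vs R5: C4 (payoff 8).
Mutual best responses occur at (R4, C1) and (R5, C4); at each, neither player gains by switching.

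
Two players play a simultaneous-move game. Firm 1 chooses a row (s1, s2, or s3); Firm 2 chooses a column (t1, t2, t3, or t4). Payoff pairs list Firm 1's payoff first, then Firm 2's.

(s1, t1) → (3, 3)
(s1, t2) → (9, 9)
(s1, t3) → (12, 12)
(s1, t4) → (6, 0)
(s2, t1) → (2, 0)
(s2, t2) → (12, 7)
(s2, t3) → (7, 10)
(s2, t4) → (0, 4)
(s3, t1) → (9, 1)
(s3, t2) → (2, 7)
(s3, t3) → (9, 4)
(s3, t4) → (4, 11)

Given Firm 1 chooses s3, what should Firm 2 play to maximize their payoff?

t4

With Firm 1 fixed at s3, Firm 2's payoffs are: t1 → 1, t2 → 7, t3 → 4, t4 → 11.
The maximum is 11, achieved by t4.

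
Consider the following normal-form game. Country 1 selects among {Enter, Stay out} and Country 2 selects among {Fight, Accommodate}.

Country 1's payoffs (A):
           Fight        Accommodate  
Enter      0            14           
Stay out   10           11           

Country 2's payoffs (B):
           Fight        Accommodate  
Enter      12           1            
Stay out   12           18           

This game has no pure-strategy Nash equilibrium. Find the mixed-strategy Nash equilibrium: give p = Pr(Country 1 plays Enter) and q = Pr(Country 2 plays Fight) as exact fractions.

Each player's mixing probability is pinned down by making the *other* player indifferent.
Country 2 indifferent between Fight and Accommodate: p·12 + (1−p)·12 = p·1 + (1−p)·18 ⟹ 12 + 0p = 18 + (-17)p ⟹ p = 6/17.
Country 1 indifferent between Enter and Stay out: q·0 + (1−q)·14 = q·10 + (1−q)·11 ⟹ 14 + (-14)q = 11 + (-1)q ⟹ q = 3/13.

p = 6/17, q = 3/13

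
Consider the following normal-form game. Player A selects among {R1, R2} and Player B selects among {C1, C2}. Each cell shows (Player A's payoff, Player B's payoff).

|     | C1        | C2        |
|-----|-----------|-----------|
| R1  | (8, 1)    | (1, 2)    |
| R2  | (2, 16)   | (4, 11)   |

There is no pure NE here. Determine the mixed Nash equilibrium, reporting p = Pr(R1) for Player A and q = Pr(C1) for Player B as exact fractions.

In a mixed NE each player is indifferent between their pure strategies, so the opponent's mix sets the indifference.
Player B indifferent between C1 and C2: p·1 + (1−p)·16 = p·2 + (1−p)·11 ⟹ 16 + (-15)p = 11 + (-9)p ⟹ p = 5/6.
Player A indifferent between R1 and R2: q·8 + (1−q)·1 = q·2 + (1−q)·4 ⟹ 1 + 7q = 4 + (-2)q ⟹ q = 1/3.

p = 5/6, q = 1/3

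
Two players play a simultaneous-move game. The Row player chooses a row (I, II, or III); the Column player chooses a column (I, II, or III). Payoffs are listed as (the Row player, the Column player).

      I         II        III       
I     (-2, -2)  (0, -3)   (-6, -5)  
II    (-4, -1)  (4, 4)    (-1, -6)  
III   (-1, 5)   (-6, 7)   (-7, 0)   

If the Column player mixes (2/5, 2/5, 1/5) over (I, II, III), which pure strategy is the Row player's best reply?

II

Compute the Row player's expected payoff from each pure strategy against the given mix.
I: (2/5)·(-2) + (2/5)·0 + (1/5)·(-6) = -2
II: (2/5)·(-4) + (2/5)·4 + (1/5)·(-1) = -1/5
III: (2/5)·(-1) + (2/5)·(-6) + (1/5)·(-7) = -21/5
Highest expected payoff is -1/5, from II.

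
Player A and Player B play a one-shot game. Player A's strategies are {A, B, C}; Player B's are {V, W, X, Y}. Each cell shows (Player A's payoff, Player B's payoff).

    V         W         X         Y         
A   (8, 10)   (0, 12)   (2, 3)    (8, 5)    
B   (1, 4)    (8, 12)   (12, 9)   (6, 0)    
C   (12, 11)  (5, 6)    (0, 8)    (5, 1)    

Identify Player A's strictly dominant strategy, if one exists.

None

Check whether one of Player A's strategies beats all alternatives regardless of what the opponent does.
A is not dominant: against V, C gives 12 > 8.
B is not dominant: against V, A gives 8 > 1.
C is not dominant: against W, B gives 8 > 5.
No single strategy is best against every opponent action.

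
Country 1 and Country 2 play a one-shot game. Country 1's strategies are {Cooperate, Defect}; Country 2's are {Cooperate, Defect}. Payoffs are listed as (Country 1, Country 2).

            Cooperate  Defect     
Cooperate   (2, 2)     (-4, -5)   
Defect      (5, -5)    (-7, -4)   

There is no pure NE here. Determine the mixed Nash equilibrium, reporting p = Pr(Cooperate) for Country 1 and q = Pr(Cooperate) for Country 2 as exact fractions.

p = 1/8, q = 1/2

Each player's mixing probability is pinned down by making the *other* player indifferent.
Country 2 indifferent between Cooperate and Defect: p·2 + (1−p)·(-5) = p·(-5) + (1−p)·(-4) ⟹ (-5) + 7p = (-4) + (-1)p ⟹ p = 1/8.
Country 1 indifferent between Cooperate and Defect: q·2 + (1−q)·(-4) = q·5 + (1−q)·(-7) ⟹ (-4) + 6q = (-7) + 12q ⟹ q = 1/2.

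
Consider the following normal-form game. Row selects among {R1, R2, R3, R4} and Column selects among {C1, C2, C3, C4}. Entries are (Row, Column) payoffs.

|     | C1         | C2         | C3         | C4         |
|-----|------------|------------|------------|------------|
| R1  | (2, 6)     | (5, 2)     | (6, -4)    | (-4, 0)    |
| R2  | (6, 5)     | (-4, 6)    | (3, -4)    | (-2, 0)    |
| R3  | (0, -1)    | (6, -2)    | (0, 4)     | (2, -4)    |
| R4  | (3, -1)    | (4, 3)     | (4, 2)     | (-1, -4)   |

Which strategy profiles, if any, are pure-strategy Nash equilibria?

Check mutual best responses: a cell is a NE iff neither player can gain by unilaterally deviating.
Row's best responses — vs C1: R2 (payoff 6); vs C2: R3 (payoff 6); vs C3: R1 (payoff 6); vs C4: R3 (payoff 2).
Column's best responses — vs R1: C1 (payoff 6); vs R2: C2 (payoff 6); vs R3: C3 (payoff 4); vs R4: C2 (payoff 3).
No cell has both players best-responding. For instance, Row's best reply to C4 is R3, but against R3 Column prefers C3 over C4.

There is no pure-strategy Nash equilibrium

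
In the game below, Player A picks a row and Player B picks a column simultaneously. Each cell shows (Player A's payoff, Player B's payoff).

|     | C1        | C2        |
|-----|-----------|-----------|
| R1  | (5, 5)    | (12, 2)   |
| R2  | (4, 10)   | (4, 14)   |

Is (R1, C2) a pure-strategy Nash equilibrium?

No

Holding Player B at C2: Player A gets 12 from R1, versus 4 from R2. No profitable deviation for Player A.
Holding Player A at R1: Player B gets 2 from C2 but could get 5 by switching to C1. Player B has a profitable deviation.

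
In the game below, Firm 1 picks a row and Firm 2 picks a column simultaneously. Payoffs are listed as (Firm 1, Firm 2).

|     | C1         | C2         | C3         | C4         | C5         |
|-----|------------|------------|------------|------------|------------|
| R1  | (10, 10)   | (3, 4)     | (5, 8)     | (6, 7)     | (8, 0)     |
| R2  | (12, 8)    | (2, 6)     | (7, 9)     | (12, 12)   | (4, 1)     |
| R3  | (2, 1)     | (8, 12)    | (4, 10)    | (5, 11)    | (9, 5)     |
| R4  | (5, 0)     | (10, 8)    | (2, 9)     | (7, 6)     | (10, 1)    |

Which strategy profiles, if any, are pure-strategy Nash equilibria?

Find each player's best response to every opponent strategy; NE are the intersections.
Firm 1's best responses — vs C1: R2 (payoff 12); vs C2: R4 (payoff 10); vs C3: R2 (payoff 7); vs C4: R2 (payoff 12); vs C5: R4 (payoff 10).
Firm 2's best responses — vs R1: C1 (payoff 10); vs R2: C4 (payoff 12); vs R3: C2 (payoff 12); vs R4: C3 (payoff 9).
The only mutual best response is (R2, C4); neither player gains by switching there.

(R2, C4)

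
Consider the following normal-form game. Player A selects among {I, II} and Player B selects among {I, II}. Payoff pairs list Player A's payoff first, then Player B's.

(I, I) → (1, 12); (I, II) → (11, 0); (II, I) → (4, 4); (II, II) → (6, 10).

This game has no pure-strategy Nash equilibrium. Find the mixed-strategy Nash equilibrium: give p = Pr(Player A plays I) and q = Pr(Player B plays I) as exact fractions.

p = 1/3, q = 5/8

In a mixed NE each player is indifferent between their pure strategies, so the opponent's mix sets the indifference.
Player B indifferent between I and II: p·12 + (1−p)·4 = p·0 + (1−p)·10 ⟹ 4 + 8p = 10 + (-10)p ⟹ p = 1/3.
Player A indifferent between I and II: q·1 + (1−q)·11 = q·4 + (1−q)·6 ⟹ 11 + (-10)q = 6 + (-2)q ⟹ q = 5/8.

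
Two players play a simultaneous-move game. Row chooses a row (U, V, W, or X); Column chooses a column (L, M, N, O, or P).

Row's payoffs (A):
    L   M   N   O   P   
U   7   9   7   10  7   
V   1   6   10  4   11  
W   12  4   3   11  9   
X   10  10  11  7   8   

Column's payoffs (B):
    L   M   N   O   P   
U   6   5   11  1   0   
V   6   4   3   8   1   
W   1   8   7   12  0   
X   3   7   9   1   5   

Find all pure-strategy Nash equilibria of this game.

Check mutual best responses: a cell is a NE iff neither player can gain by unilaterally deviating.
Row's best responses — vs L: W (payoff 12); vs M: X (payoff 10); vs N: X (payoff 11); vs O: W (payoff 11); vs P: V (payoff 11).
Column's best responses — vs U: N (payoff 11); vs V: O (payoff 8); vs W: O (payoff 12); vs X: N (payoff 9).
Mutual best responses occur at (W, O) and (X, N); at each, neither player gains by switching.

(W, O) and (X, N)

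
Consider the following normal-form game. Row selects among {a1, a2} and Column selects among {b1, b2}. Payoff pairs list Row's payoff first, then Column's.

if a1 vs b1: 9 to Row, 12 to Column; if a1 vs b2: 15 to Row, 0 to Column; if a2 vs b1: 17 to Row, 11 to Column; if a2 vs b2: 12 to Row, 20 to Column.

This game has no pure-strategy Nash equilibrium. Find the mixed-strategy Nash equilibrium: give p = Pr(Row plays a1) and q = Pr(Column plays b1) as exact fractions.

p = 3/7, q = 3/11

In a mixed NE each player is indifferent between their pure strategies, so the opponent's mix sets the indifference.
Column indifferent between b1 and b2: p·12 + (1−p)·11 = p·0 + (1−p)·20 ⟹ 11 + 1p = 20 + (-20)p ⟹ p = 3/7.
Row indifferent between a1 and a2: q·9 + (1−q)·15 = q·17 + (1−q)·12 ⟹ 15 + (-6)q = 12 + 5q ⟹ q = 3/11.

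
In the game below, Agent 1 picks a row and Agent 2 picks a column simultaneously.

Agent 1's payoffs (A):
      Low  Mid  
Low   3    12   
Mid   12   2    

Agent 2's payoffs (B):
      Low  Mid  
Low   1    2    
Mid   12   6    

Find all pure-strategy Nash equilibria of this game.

Check mutual best responses: a cell is a NE iff neither player can gain by unilaterally deviating.
Agent 1's best responses — vs Low: Mid (payoff 12); vs Mid: Low (payoff 12).
Agent 2's best responses — vs Low: Mid (payoff 2); vs Mid: Low (payoff 12).
Mutual best responses occur at (Low, Mid) and (Mid, Low); at each, neither player gains by switching.

(Low, Mid) and (Mid, Low)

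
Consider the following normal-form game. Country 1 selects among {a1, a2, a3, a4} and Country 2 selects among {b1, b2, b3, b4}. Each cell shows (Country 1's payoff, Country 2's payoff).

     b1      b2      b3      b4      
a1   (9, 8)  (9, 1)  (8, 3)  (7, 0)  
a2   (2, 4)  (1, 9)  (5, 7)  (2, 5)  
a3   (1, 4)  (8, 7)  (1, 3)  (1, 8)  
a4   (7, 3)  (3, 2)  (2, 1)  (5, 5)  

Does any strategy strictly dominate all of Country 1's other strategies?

a1

A strategy is strictly dominant if it gives Country 1 a strictly higher payoff than every other strategy, against every choice by the opponent.
a1 strictly dominates: vs b1: 9 > each of {2, 1, 7}; vs b2: 9 > each of {1, 8, 3}; vs b3: 8 > each of {5, 1, 2}; vs b4: 7 > each of {2, 1, 5}.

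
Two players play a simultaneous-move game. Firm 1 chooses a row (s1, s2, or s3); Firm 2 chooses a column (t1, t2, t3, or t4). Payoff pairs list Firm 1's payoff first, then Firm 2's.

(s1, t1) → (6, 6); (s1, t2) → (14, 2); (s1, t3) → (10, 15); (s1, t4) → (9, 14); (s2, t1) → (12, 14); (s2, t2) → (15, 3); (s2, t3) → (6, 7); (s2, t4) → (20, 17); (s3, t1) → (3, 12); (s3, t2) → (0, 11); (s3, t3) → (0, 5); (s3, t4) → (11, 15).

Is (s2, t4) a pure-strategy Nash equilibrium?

Yes

Holding Firm 2 at t4: Firm 1 gets 20 from s2, versus 9 from s1, 11 from s3. No profitable deviation for Firm 1.
Holding Firm 1 at s2: Firm 2 gets 17 from t4, versus 14 from t1, 3 from t2, 7 from t3. No profitable deviation for Firm 2 either.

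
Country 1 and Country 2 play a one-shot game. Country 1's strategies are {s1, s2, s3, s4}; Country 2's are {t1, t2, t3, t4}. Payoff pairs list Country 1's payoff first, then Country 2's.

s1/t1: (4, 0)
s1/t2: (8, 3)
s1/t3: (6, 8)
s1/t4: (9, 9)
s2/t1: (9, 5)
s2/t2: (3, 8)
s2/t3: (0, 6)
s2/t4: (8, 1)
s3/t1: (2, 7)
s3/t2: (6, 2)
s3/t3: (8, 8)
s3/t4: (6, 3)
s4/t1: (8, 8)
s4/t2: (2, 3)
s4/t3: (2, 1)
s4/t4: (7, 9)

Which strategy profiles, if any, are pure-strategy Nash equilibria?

(s1, t4) and (s3, t3)

A profile is a Nash equilibrium when each player is best-responding to the other.
Country 1's best responses — vs t1: s2 (payoff 9); vs t2: s1 (payoff 8); vs t3: s3 (payoff 8); vs t4: s1 (payoff 9).
Country 2's best responses — vs s1: t4 (payoff 9); vs s2: t2 (payoff 8); vs s3: t3 (payoff 8); vs s4: t4 (payoff 9).
Mutual best responses occur at (s1, t4) and (s3, t3); at each, neither player gains by switching.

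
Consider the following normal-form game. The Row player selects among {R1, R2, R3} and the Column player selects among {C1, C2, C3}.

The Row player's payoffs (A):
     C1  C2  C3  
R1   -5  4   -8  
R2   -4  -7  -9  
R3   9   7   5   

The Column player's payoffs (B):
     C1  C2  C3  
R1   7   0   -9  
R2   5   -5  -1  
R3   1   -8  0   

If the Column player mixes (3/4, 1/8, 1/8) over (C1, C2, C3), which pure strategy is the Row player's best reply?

R3

The Row player's best reply maximizes expected payoff against the mix.
R1: (3/4)·(-5) + (1/8)·4 + (1/8)·(-8) = -17/4
R2: (3/4)·(-4) + (1/8)·(-7) + (1/8)·(-9) = -5
R3: (3/4)·9 + (1/8)·7 + (1/8)·5 = 33/4
Highest expected payoff is 33/4, from R3.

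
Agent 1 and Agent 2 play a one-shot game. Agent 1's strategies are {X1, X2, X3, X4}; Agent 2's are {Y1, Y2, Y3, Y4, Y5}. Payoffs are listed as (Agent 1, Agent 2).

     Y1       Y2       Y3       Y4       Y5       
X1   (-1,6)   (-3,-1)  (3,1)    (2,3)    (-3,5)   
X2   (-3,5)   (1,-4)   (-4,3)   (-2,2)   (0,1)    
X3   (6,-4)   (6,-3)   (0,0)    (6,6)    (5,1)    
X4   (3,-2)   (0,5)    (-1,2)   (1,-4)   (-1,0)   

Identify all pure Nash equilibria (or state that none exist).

(X3, Y4)

Find each player's best response to every opponent strategy; NE are the intersections.
Agent 1's best responses — vs Y1: X3 (payoff 6); vs Y2: X3 (payoff 6); vs Y3: X1 (payoff 3); vs Y4: X3 (payoff 6); vs Y5: X3 (payoff 5).
Agent 2's best responses — vs X1: Y1 (payoff 6); vs X2: Y1 (payoff 5); vs X3: Y4 (payoff 6); vs X4: Y2 (payoff 5).
The only mutual best response is (X3, Y4); neither player gains by switching there.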